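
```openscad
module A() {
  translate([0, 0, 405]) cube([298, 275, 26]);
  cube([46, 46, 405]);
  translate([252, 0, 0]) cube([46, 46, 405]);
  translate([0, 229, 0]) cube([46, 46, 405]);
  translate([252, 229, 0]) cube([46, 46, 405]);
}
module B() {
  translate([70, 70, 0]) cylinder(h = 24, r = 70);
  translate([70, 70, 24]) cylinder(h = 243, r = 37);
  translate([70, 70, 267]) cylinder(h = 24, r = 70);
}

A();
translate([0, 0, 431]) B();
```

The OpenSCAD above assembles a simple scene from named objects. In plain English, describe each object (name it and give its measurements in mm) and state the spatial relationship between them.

A is a four-legged stool. The seat is a 298×275×26 mm slab whose top surface is at z = 431 mm; four square legs, each 46×46 mm in cross-section, run from the floor (z = 0) to the underside of the seat, each flush with a corner of the seat.

B is a spool: two coaxial disc flanges of radius 70 mm and thickness 24 mm, joined by a core cylinder of radius 37 mm and height 243 mm. The lower flange rests on z = 0 and the three cylinders share a vertical axis.

The spool is on top of the stool.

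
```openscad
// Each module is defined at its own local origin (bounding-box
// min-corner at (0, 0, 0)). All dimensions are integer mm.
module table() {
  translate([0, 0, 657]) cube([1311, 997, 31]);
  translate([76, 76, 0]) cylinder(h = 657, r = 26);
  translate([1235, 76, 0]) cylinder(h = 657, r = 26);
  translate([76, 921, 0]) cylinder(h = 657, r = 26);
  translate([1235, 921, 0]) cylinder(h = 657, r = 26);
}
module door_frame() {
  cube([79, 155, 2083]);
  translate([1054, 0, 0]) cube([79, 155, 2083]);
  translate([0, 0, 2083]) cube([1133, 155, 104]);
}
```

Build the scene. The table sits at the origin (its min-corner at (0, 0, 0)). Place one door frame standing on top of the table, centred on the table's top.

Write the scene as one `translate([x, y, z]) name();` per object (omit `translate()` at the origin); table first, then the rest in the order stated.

table();
translate([89, 421, 688]) door_frame();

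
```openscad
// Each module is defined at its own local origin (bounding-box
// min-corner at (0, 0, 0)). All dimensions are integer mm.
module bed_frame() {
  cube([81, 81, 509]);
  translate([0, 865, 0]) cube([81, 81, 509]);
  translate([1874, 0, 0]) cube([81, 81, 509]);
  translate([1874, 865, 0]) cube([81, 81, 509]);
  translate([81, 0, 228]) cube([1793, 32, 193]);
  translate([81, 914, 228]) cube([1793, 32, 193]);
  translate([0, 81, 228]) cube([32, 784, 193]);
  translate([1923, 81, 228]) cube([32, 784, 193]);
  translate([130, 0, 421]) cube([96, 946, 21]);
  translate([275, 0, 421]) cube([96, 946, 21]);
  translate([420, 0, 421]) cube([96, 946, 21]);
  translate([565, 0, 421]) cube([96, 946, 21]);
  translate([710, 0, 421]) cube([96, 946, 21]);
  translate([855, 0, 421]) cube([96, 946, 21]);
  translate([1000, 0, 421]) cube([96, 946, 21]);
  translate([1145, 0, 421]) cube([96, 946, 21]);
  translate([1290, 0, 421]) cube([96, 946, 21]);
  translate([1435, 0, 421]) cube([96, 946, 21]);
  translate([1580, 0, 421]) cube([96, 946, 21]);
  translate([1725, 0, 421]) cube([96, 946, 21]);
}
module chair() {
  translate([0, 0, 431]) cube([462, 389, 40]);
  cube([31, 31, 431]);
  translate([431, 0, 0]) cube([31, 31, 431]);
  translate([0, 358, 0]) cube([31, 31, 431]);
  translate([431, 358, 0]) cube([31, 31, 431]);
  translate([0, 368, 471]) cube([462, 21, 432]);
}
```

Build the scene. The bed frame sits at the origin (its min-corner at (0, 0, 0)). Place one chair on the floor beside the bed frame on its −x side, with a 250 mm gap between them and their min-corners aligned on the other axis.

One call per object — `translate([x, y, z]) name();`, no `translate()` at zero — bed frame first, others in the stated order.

bed_frame();
translate([-712, 0, 0]) chair();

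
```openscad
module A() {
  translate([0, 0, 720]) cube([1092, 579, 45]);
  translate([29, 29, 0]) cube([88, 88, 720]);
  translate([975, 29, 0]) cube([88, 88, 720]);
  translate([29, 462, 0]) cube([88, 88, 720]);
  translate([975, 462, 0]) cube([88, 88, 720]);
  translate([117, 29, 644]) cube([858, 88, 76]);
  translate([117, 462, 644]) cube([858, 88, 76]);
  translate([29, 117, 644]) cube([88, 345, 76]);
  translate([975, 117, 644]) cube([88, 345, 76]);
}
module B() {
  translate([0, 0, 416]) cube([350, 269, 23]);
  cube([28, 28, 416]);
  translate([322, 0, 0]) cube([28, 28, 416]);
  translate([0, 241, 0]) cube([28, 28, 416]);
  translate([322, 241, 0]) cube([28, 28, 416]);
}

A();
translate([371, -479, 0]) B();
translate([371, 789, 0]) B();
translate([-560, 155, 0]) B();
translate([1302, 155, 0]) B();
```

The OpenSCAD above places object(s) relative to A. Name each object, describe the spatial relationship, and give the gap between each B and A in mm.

A is a table. B is a stool. Four stools sit around the table at the −y, +y, −x, +x sides. The gap between each stool and the table is 210 mm.

Each stool's nearest face is 210 mm from the table's bounding box.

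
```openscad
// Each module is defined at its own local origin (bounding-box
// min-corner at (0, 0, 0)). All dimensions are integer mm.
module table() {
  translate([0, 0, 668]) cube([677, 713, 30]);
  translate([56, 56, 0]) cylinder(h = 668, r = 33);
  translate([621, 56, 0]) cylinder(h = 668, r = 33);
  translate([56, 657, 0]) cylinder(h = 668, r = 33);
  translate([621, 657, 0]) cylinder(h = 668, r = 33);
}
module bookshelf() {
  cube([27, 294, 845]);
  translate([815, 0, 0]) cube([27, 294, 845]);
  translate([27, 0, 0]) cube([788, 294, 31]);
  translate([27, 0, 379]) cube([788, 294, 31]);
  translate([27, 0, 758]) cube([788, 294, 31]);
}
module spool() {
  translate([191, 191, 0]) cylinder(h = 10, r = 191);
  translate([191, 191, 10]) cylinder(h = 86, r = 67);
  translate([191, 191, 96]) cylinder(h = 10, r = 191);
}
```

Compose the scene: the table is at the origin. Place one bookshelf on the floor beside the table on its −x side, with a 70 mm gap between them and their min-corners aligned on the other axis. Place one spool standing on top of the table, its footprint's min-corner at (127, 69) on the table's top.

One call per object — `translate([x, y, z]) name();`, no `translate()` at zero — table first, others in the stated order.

table();
translate([-912, 0, 0]) bookshelf();
translate([127, 69, 698]) spool();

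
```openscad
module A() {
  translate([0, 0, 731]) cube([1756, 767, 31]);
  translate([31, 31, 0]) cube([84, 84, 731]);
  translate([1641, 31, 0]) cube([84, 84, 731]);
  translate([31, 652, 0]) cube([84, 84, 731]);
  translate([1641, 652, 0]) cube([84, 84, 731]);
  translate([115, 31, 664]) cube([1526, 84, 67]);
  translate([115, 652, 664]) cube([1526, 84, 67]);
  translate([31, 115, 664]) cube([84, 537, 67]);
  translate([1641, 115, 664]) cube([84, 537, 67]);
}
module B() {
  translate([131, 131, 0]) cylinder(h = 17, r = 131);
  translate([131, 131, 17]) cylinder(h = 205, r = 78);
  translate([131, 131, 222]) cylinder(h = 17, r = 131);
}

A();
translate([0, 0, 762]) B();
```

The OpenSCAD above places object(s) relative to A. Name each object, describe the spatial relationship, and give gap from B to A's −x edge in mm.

The spool's min-x is at 0; the table's min-x is 0; gap = 0 mm.

A is a table. B is a spool. The spool is on top of the table. The gap from the spool to the table's −x edge is 0 mm.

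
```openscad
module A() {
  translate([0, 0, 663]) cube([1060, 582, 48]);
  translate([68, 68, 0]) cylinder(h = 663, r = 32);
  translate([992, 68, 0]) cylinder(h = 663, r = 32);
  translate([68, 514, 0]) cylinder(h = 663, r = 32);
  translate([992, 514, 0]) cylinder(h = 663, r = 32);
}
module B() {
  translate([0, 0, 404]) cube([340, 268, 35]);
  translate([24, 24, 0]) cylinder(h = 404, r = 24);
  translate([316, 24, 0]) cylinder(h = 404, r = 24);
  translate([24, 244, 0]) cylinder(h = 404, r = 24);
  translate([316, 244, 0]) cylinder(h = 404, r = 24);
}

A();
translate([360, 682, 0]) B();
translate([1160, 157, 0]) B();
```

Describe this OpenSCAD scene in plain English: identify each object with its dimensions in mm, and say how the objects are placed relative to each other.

A is a table with a 1060×582 mm rectangular top, 48 mm thick, top surface at z = 711 mm, supported by four round legs of 64 mm diameter, each leg's bounding box inset 36 mm from the nearest pair of top edges, running from the floor.

B is a four-legged stool. The seat is 340×268 mm, 35 mm thick, top at z = 439 mm. It stands on four round legs, each 48 mm in diameter, from z = 0 to the seat underside, each leg's axis is inset half a diameter from the nearest pair of seat edges (so the leg's bounding box is flush with the corner).

Two stools sit around the table at the +y, +x sides.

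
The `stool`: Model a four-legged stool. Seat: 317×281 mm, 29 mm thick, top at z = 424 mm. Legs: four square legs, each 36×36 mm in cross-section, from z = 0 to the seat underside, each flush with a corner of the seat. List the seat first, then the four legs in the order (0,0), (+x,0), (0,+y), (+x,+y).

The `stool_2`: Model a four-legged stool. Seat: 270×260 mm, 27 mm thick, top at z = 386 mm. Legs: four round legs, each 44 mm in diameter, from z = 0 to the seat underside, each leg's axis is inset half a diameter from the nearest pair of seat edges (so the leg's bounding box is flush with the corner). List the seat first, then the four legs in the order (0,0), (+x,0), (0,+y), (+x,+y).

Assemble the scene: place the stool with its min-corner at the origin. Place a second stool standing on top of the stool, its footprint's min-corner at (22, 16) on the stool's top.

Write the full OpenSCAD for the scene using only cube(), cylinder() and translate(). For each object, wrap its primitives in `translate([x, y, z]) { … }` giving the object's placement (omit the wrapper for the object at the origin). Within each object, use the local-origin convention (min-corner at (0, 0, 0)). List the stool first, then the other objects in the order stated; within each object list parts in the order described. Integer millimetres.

translate([0, 0, 395]) cube([317, 281, 29]);
cube([36, 36, 395]);
translate([281, 0, 0]) cube([36, 36, 395]);
translate([0, 245, 0]) cube([36, 36, 395]);
translate([281, 245, 0]) cube([36, 36, 395]);
translate([22, 16, 424]) {
  translate([0, 0, 359]) cube([270, 260, 27]);
  translate([22, 22, 0]) cylinder(h = 359, r = 22);
  translate([248, 22, 0]) cylinder(h = 359, r = 22);
  translate([22, 238, 0]) cylinder(h = 359, r = 22);
  translate([248, 238, 0]) cylinder(h = 359, r = 22);
}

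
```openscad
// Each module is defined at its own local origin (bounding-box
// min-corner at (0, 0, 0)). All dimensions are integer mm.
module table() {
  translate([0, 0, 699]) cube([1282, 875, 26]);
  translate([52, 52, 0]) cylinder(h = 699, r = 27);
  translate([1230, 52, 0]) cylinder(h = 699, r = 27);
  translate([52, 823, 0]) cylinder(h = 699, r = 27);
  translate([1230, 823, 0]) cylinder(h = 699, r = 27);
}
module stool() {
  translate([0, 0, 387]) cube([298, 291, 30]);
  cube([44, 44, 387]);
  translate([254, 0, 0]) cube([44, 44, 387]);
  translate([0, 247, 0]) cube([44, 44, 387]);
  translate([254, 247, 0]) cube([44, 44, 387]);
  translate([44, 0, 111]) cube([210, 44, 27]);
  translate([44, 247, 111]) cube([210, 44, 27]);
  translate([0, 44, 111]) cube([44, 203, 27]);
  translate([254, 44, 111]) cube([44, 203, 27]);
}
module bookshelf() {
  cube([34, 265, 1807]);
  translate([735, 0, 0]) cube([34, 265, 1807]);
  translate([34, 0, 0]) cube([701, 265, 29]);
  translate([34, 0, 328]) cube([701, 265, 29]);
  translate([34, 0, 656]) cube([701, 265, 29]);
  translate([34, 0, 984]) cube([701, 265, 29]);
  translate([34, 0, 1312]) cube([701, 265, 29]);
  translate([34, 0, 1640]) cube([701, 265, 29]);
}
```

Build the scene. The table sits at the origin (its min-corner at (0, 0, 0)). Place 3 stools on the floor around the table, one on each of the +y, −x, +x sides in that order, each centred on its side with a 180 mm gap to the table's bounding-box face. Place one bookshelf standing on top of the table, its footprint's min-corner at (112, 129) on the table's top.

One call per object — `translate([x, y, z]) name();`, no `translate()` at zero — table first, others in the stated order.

table();
translate([492, 1055, 0]) stool();
translate([-478, 292, 0]) stool();
translate([1462, 292, 0]) stool();
translate([112, 129, 725]) bookshelf();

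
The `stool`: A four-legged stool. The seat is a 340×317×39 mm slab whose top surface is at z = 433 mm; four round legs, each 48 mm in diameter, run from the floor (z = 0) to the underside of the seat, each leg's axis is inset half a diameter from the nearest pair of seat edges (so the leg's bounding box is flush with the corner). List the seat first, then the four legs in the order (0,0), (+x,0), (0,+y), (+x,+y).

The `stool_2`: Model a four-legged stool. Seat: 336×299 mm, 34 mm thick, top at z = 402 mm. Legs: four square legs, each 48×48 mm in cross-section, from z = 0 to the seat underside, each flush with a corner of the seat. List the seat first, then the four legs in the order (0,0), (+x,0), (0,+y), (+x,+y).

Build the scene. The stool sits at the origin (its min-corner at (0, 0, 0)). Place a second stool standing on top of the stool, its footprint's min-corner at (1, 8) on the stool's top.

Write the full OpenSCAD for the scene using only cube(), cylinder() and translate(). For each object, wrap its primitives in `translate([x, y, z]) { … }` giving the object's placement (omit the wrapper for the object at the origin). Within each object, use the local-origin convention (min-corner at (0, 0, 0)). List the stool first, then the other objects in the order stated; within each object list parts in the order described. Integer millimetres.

translate([0, 0, 394]) cube([340, 317, 39]);
translate([24, 24, 0]) cylinder(h = 394, r = 24);
translate([316, 24, 0]) cylinder(h = 394, r = 24);
translate([24, 293, 0]) cylinder(h = 394, r = 24);
translate([316, 293, 0]) cylinder(h = 394, r = 24);
translate([1, 8, 433]) {
  translate([0, 0, 368]) cube([336, 299, 34]);
  cube([48, 48, 368]);
  translate([288, 0, 0]) cube([48, 48, 368]);
  translate([0, 251, 0]) cube([48, 48, 368]);
  translate([288, 251, 0]) cube([48, 48, 368]);
}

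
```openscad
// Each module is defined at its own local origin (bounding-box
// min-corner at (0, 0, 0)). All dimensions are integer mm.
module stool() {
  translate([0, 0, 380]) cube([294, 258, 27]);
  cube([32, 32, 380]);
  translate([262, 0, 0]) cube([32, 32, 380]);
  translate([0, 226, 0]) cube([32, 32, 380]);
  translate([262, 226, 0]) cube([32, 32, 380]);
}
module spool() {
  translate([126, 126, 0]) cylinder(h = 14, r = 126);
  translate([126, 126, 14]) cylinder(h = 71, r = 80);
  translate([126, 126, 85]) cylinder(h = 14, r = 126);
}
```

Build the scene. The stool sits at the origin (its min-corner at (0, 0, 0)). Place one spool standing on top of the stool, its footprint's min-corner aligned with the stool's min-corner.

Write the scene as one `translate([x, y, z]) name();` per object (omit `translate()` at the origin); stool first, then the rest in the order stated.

stool();
translate([0, 0, 407]) spool();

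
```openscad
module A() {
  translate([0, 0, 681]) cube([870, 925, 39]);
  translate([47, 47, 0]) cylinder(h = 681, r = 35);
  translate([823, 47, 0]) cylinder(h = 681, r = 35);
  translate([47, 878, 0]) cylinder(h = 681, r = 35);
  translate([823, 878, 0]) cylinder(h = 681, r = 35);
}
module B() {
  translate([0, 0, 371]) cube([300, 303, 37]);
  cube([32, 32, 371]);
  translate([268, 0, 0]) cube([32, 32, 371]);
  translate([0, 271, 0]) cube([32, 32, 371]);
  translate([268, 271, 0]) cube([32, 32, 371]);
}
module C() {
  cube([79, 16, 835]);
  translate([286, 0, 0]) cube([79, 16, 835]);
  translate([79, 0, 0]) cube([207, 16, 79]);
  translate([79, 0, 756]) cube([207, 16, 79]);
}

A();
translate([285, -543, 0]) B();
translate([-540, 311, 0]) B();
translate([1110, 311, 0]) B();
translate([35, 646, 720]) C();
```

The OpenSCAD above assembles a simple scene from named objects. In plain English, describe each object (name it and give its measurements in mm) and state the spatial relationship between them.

A is a table with a 870×925 mm rectangular top, 39 mm thick, top surface at z = 720 mm, supported by four round legs of 70 mm diameter, each leg's bounding box inset 12 mm from the nearest pair of top edges, running from the floor.

B is a four-legged stool. The seat is 300×303 mm, 37 mm thick, top at z = 408 mm. It stands on four square legs, each 32×32 mm in cross-section, from z = 0 to the seat underside, each flush with a corner of the seat.

C is a rectangular picture frame lying in the x–z plane (depth along y). The opening is 207 mm wide (x) by 677 mm tall (z), surrounded by a border 79 mm wide on all four sides. The frame is 16 mm deep and is made of two full-height vertical stiles with two horizontal rails fitted between them.

Three stools sit around the table at the −y, −x, +x sides. The picture frame is on top of the table.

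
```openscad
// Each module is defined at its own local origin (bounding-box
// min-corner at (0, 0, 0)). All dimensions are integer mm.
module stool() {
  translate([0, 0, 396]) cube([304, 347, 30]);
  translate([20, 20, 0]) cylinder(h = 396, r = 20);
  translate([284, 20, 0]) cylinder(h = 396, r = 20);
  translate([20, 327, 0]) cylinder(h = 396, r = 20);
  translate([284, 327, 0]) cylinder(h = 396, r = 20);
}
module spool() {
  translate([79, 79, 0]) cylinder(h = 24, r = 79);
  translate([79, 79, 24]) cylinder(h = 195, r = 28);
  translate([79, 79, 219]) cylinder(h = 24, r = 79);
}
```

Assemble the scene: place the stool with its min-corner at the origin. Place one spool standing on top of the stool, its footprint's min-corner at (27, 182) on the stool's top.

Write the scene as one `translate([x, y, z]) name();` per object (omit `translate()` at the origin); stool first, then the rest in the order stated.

stool();
translate([27, 182, 426]) spool();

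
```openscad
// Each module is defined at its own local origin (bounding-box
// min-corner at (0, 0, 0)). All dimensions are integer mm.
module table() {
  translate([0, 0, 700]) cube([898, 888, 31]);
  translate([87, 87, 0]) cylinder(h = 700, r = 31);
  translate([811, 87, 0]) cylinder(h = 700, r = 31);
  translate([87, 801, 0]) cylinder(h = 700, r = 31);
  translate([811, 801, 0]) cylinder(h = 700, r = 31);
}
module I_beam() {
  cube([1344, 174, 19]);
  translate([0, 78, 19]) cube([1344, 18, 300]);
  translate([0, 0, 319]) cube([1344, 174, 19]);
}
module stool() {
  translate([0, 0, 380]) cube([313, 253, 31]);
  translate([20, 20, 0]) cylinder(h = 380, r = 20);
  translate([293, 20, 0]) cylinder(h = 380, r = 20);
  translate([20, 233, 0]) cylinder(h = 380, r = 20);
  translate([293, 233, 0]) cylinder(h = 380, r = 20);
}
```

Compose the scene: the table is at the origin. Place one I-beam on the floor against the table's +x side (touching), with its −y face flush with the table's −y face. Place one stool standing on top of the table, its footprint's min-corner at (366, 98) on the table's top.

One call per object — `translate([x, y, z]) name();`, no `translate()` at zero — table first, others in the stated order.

table();
translate([898, 0, 0]) I_beam();
translate([366, 98, 731]) stool();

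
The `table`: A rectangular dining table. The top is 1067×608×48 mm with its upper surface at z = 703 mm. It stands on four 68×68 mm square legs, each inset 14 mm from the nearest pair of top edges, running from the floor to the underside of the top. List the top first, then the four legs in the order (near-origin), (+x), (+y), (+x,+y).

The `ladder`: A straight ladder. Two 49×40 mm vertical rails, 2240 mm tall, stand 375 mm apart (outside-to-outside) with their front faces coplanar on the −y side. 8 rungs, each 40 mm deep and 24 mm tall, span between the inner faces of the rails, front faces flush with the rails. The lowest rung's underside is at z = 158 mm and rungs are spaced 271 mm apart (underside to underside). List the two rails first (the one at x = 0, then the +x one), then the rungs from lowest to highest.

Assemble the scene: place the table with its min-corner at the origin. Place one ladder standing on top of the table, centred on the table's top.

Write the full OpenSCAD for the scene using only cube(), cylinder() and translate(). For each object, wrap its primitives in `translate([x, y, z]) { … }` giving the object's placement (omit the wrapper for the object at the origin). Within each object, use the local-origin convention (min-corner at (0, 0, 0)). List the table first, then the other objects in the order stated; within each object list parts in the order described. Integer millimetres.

translate([0, 0, 655]) cube([1067, 608, 48]);
translate([14, 14, 0]) cube([68, 68, 655]);
translate([985, 14, 0]) cube([68, 68, 655]);
translate([14, 526, 0]) cube([68, 68, 655]);
translate([985, 526, 0]) cube([68, 68, 655]);
translate([346, 284, 703]) {
  cube([49, 40, 2240]);
  translate([326, 0, 0]) cube([49, 40, 2240]);
  translate([49, 0, 158]) cube([277, 40, 24]);
  translate([49, 0, 429]) cube([277, 40, 24]);
  translate([49, 0, 700]) cube([277, 40, 24]);
  translate([49, 0, 971]) cube([277, 40, 24]);
  translate([49, 0, 1242]) cube([277, 40, 24]);
  translate([49, 0, 1513]) cube([277, 40, 24]);
  translate([49, 0, 1784]) cube([277, 40, 24]);
  translate([49, 0, 2055]) cube([277, 40, 24]);
}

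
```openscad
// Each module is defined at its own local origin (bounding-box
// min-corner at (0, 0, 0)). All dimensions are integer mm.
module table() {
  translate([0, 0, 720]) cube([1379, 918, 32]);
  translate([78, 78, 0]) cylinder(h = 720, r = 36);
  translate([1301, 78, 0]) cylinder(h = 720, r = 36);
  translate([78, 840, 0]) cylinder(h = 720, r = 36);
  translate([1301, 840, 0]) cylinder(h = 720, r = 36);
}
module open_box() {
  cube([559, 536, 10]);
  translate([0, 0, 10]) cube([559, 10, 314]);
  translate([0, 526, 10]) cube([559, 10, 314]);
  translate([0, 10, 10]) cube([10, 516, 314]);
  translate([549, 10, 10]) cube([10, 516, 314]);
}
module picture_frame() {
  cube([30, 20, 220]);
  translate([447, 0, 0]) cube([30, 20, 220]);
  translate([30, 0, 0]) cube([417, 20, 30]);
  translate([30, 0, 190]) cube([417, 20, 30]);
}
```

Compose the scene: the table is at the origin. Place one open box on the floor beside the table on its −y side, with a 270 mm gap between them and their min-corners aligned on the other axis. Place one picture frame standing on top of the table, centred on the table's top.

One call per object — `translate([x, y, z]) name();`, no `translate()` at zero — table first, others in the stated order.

table();
translate([0, -806, 0]) open_box();
translate([451, 449, 752]) picture_frame();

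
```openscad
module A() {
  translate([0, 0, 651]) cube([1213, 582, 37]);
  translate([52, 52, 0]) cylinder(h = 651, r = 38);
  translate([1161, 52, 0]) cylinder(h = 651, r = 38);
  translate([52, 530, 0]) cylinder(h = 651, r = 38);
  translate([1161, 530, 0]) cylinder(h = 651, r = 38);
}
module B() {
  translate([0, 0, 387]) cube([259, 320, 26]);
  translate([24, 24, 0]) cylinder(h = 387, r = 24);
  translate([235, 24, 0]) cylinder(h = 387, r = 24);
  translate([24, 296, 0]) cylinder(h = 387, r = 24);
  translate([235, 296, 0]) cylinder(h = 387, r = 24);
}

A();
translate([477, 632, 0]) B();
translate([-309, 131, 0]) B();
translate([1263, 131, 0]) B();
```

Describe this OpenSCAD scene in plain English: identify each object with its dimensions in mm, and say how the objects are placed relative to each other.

A is a table with a 1213×582 mm rectangular top, 37 mm thick, top surface at z = 688 mm, supported by four round legs of 76 mm diameter, each leg's bounding box inset 14 mm from the nearest pair of top edges, running from the floor.

B is a four-legged stool. The seat is 259×320 mm, 26 mm thick, top at z = 413 mm. It stands on four round legs, each 48 mm in diameter, from z = 0 to the seat underside, each leg's axis is inset half a diameter from the nearest pair of seat edges (so the leg's bounding box is flush with the corner).

Three stools sit around the table at the +y, −x, +x sides.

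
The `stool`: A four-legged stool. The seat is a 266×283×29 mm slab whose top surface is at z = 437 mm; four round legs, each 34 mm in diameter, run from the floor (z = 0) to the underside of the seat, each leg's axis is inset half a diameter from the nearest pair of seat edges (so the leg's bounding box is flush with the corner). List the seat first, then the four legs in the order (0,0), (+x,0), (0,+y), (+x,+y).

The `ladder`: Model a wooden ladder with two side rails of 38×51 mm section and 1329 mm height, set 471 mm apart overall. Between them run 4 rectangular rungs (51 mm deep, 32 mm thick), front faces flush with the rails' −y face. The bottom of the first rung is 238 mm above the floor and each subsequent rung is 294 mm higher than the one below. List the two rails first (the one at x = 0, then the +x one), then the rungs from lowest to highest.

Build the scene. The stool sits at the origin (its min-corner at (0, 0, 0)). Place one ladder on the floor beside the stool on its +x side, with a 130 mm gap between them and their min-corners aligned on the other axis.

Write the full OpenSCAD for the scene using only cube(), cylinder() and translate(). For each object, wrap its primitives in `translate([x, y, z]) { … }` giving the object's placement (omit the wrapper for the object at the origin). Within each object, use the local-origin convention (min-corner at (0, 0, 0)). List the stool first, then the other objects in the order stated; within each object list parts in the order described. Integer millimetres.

translate([0, 0, 408]) cube([266, 283, 29]);
translate([17, 17, 0]) cylinder(h = 408, r = 17);
translate([249, 17, 0]) cylinder(h = 408, r = 17);
translate([17, 266, 0]) cylinder(h = 408, r = 17);
translate([249, 266, 0]) cylinder(h = 408, r = 17);
translate([396, 0, 0]) {
  cube([38, 51, 1329]);
  translate([433, 0, 0]) cube([38, 51, 1329]);
  translate([38, 0, 238]) cube([395, 51, 32]);
  translate([38, 0, 532]) cube([395, 51, 32]);
  translate([38, 0, 826]) cube([395, 51, 32]);
  translate([38, 0, 1120]) cube([395, 51, 32]);
}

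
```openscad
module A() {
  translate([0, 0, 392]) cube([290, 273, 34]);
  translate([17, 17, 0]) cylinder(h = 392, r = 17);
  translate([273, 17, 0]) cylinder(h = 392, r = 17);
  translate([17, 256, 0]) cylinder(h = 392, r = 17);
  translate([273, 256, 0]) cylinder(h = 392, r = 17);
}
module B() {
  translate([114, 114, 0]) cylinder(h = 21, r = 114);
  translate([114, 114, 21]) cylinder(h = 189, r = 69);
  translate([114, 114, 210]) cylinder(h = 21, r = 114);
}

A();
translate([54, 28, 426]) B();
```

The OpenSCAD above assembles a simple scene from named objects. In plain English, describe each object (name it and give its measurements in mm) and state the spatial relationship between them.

A is a four-legged stool. The seat is 290×273 mm, 34 mm thick, top at z = 426 mm. It stands on four round legs, each 34 mm in diameter, from z = 0 to the seat underside, each leg's axis is inset half a diameter from the nearest pair of seat edges (so the leg's bounding box is flush with the corner).

B is a spool: two coaxial disc flanges of radius 114 mm and thickness 21 mm, joined by a core cylinder of radius 69 mm and height 189 mm. The lower flange rests on z = 0 and the three cylinders share a vertical axis.

The spool is on top of the stool.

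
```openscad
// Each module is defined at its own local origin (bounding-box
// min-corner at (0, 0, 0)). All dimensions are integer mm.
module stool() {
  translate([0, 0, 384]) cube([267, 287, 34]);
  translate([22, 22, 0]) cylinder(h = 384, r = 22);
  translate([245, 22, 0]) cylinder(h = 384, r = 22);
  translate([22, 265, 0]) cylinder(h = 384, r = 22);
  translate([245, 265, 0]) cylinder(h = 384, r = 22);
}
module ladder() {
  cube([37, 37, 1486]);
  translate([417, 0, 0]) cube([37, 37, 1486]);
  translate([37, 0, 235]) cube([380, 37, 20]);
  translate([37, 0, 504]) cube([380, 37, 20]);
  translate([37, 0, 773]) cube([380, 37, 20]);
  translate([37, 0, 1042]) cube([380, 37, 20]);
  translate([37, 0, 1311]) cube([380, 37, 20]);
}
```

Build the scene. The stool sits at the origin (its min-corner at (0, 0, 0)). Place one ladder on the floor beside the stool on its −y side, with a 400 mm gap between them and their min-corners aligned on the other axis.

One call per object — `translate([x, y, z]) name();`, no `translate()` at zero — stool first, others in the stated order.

stool();
translate([0, -437, 0]) ladder();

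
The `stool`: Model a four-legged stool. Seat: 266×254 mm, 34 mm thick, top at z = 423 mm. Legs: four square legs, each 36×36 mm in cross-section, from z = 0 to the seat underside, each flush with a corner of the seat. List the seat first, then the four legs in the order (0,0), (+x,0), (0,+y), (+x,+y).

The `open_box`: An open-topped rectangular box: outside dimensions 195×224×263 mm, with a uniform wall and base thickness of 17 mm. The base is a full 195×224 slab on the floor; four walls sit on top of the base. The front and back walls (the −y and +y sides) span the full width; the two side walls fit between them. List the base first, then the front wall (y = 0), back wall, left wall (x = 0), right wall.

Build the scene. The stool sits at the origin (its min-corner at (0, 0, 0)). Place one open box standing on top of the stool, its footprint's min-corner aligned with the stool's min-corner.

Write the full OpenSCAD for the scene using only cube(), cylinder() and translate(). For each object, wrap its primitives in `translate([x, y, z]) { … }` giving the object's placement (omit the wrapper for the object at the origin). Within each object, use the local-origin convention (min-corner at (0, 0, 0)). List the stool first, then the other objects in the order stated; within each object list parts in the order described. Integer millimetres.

translate([0, 0, 389]) cube([266, 254, 34]);
cube([36, 36, 389]);
translate([230, 0, 0]) cube([36, 36, 389]);
translate([0, 218, 0]) cube([36, 36, 389]);
translate([230, 218, 0]) cube([36, 36, 389]);
translate([0, 0, 423]) {
  cube([195, 224, 17]);
  translate([0, 0, 17]) cube([195, 17, 246]);
  translate([0, 207, 17]) cube([195, 17, 246]);
  translate([0, 17, 17]) cube([17, 190, 246]);
  translate([178, 17, 17]) cube([17, 190, 246]);
}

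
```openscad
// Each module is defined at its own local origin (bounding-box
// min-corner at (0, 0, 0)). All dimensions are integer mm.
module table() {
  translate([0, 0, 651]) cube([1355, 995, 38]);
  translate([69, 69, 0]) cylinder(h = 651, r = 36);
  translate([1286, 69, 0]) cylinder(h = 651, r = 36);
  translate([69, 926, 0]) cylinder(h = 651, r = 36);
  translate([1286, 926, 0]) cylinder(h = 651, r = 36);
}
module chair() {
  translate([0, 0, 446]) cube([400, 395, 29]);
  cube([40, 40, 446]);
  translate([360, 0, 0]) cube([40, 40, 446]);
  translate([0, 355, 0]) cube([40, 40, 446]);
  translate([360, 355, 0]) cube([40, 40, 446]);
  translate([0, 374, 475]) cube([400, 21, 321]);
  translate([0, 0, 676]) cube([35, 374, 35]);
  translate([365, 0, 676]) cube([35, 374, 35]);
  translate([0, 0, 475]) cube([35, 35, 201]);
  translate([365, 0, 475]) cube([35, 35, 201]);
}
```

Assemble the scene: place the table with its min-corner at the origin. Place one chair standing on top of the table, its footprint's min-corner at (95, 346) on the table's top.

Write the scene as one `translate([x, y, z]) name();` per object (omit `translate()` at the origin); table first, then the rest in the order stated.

table();
translate([95, 346, 689]) chair();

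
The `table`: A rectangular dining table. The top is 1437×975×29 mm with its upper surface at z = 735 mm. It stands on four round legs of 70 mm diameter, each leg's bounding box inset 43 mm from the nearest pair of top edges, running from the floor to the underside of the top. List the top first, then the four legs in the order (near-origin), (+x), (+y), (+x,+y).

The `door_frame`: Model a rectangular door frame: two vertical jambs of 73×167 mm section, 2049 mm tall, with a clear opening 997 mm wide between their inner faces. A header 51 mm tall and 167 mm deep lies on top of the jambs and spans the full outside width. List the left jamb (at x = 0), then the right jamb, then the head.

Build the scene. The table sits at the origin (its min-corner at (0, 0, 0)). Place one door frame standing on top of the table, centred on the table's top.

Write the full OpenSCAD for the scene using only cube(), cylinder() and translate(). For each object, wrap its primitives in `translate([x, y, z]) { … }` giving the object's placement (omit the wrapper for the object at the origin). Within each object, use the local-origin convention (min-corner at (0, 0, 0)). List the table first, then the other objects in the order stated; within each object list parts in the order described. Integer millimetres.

translate([0, 0, 706]) cube([1437, 975, 29]);
translate([78, 78, 0]) cylinder(h = 706, r = 35);
translate([1359, 78, 0]) cylinder(h = 706, r = 35);
translate([78, 897, 0]) cylinder(h = 706, r = 35);
translate([1359, 897, 0]) cylinder(h = 706, r = 35);
translate([147, 404, 735]) {
  cube([73, 167, 2049]);
  translate([1070, 0, 0]) cube([73, 167, 2049]);
  translate([0, 0, 2049]) cube([1143, 167, 51]);
}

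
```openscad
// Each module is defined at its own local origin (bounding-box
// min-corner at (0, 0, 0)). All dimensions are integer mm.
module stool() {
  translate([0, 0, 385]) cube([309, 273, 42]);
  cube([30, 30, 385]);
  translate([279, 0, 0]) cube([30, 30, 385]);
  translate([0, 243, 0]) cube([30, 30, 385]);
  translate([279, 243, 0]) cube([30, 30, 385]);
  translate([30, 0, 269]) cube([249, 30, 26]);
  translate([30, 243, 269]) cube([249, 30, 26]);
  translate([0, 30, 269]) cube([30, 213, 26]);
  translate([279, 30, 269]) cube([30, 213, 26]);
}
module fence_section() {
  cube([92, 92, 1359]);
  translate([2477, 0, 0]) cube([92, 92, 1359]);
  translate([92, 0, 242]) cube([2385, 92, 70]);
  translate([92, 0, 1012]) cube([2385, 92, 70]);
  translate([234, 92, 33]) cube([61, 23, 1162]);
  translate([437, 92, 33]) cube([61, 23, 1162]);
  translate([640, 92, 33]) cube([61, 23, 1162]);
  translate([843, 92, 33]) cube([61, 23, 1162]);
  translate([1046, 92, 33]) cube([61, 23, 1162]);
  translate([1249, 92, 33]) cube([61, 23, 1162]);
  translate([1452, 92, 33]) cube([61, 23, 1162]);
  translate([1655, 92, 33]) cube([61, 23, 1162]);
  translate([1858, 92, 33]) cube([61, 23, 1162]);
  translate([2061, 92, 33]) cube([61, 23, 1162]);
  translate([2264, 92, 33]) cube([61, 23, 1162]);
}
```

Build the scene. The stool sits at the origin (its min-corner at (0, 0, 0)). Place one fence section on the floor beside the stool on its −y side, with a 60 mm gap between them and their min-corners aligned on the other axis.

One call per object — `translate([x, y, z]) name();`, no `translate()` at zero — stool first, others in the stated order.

stool();
translate([0, -175, 0]) fence_section();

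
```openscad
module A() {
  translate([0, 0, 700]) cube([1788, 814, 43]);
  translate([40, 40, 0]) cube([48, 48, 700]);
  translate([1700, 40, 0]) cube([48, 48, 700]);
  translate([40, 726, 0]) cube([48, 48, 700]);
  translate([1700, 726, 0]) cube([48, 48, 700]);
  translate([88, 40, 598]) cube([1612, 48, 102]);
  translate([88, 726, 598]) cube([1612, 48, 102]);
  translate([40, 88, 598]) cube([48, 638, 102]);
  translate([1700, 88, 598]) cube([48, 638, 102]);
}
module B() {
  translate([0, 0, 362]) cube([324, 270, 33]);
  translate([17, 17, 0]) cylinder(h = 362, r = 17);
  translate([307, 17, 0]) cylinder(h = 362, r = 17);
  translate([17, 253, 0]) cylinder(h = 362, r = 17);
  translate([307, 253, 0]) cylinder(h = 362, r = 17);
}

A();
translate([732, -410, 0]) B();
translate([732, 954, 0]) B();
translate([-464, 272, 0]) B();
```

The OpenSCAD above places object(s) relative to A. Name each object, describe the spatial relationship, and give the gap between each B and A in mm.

Each stool's nearest face is 140 mm from the table's bounding box.

A is a table. B is a stool. Three stools sit around the table at the −y, +y, −x sides. The gap between each stool and the table is 140 mm.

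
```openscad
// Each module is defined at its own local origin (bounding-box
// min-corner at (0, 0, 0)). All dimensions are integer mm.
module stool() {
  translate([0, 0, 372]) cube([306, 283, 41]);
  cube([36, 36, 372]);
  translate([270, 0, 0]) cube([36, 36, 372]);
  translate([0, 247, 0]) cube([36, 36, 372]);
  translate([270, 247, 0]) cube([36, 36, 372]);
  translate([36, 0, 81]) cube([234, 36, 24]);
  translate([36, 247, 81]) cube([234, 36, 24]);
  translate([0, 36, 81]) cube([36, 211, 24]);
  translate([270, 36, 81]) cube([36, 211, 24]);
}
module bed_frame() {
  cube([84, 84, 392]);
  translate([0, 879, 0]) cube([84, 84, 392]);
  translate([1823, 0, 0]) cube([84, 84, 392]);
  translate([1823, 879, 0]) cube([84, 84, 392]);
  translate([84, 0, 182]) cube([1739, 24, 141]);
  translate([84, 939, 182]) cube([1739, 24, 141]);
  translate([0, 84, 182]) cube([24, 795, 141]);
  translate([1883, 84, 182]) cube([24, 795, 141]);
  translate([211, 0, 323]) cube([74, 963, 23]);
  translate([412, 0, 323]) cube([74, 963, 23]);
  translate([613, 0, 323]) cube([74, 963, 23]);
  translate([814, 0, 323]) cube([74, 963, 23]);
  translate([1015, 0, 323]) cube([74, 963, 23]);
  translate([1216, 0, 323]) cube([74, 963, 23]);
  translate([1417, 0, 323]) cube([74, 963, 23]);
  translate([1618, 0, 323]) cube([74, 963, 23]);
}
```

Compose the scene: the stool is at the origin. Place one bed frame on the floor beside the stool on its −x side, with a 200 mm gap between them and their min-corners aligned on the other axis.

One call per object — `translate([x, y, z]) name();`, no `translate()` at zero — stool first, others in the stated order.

stool();
translate([-2107, 0, 0]) bed_frame();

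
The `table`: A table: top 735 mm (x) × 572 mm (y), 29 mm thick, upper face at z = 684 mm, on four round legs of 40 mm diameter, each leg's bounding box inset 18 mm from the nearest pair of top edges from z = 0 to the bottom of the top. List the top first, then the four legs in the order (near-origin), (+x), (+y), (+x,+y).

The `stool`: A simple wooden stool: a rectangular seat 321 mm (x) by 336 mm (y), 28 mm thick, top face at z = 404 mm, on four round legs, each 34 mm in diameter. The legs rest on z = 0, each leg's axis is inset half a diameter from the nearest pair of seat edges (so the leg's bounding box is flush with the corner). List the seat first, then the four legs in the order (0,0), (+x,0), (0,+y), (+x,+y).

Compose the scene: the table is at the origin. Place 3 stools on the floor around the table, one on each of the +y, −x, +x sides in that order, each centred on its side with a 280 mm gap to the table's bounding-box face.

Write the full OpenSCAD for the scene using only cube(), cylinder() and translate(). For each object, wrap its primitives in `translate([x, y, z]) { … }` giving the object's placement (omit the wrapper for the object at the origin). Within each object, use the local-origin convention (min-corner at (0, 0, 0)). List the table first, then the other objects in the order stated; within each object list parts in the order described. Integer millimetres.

translate([0, 0, 655]) cube([735, 572, 29]);
translate([38, 38, 0]) cylinder(h = 655, r = 20);
translate([697, 38, 0]) cylinder(h = 655, r = 20);
translate([38, 534, 0]) cylinder(h = 655, r = 20);
translate([697, 534, 0]) cylinder(h = 655, r = 20);
translate([207, 852, 0]) {
  translate([0, 0, 376]) cube([321, 336, 28]);
  translate([17, 17, 0]) cylinder(h = 376, r = 17);
  translate([304, 17, 0]) cylinder(h = 376, r = 17);
  translate([17, 319, 0]) cylinder(h = 376, r = 17);
  translate([304, 319, 0]) cylinder(h = 376, r = 17);
}
translate([-601, 118, 0]) {
  translate([0, 0, 376]) cube([321, 336, 28]);
  translate([17, 17, 0]) cylinder(h = 376, r = 17);
  translate([304, 17, 0]) cylinder(h = 376, r = 17);
  translate([17, 319, 0]) cylinder(h = 376, r = 17);
  translate([304, 319, 0]) cylinder(h = 376, r = 17);
}
translate([1015, 118, 0]) {
  translate([0, 0, 376]) cube([321, 336, 28]);
  translate([17, 17, 0]) cylinder(h = 376, r = 17);
  translate([304, 17, 0]) cylinder(h = 376, r = 17);
  translate([17, 319, 0]) cylinder(h = 376, r = 17);
  translate([304, 319, 0]) cylinder(h = 376, r = 17);
}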